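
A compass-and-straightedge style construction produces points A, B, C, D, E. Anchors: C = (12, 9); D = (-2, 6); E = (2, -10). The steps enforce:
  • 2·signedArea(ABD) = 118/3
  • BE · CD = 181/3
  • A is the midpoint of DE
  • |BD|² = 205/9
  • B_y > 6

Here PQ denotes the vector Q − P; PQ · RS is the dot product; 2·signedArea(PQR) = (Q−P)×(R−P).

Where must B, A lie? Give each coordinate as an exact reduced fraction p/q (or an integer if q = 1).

1. B_x = 8/3  [line 14·x + 3·y + -175/3 = 0 ∩ |BD|² = 205/9]
2. B_y = 7  [line 14·x + 3·y + -175/3 = 0 ∩ |BD|² = 205/9]
   → B = (8/3, 7)
3. A_x = 0  [A is the midpoint of DE]
4. A_y = -2  [A is the midpoint of DE]
   → A = (0, -2)

A = (0, -2)
B = (8/3, 7)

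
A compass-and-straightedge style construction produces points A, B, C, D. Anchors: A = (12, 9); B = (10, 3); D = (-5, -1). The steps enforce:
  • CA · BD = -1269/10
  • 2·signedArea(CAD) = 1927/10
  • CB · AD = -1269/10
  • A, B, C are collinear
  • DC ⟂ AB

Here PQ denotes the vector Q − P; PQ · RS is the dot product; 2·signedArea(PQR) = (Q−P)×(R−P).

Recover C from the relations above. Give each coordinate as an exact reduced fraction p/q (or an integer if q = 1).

C = (73/10, -51/10)

1. C_x = 73/10  [A, B, C are collinear ∩ DC ⟂ AB]
2. C_y = -51/10  [A, B, C are collinear ∩ DC ⟂ AB]
   → C = (73/10, -51/10)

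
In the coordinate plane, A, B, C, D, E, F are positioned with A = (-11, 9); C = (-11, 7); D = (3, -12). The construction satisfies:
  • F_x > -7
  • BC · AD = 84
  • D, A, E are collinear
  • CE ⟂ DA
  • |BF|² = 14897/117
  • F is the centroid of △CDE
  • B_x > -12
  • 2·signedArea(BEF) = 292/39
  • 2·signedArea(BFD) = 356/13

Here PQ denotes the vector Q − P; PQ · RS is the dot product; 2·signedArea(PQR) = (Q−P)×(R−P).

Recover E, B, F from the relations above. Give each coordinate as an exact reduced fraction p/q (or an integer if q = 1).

B = (-11, 11)
E = (-131/13, 99/13)
F = (-235/39, 34/39)

1. E_x = -131/13  [D, A, E are collinear ∩ CE ⟂ DA]
2. E_y = 99/13  [D, A, E are collinear ∩ CE ⟂ DA]
   → E = (-131/13, 99/13)
3. F_x = -235/39  [F is the centroid of △CDE]
4. F_y = 34/39  [F is the centroid of △CDE]
   → F = (-235/39, 34/39)
5. B_x = -11  [2·signedArea(BFD) = 356/13 ∩ 2·signedArea(BEF) = 292/39]
6. B_y = 11  [2·signedArea(BFD) = 356/13 ∩ 2·signedArea(BEF) = 292/39]
   → B = (-11, 11)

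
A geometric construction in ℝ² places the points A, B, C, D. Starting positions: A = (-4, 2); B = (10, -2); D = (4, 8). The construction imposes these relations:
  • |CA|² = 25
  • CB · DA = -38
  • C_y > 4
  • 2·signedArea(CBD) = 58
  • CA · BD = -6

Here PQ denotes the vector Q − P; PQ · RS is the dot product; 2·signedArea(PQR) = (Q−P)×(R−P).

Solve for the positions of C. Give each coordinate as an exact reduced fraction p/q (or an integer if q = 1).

C = (0, 5)

1. C_x = 0  [CB · DA = -38 ∩ CA · BD = -6]
2. C_y = 5  [CB · DA = -38 ∩ CA · BD = -6]
   → C = (0, 5)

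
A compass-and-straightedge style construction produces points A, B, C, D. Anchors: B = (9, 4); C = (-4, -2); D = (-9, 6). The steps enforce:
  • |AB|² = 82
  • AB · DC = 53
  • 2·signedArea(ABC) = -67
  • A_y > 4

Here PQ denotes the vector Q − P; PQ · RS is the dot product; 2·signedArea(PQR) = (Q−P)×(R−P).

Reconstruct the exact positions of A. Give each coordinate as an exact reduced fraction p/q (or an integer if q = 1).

A = (0, 5)

1. A_x = 0  [2·signedArea(ABC) = -67 ∩ AB · DC = 53]
2. A_y = 5  [2·signedArea(ABC) = -67 ∩ AB · DC = 53]
   → A = (0, 5)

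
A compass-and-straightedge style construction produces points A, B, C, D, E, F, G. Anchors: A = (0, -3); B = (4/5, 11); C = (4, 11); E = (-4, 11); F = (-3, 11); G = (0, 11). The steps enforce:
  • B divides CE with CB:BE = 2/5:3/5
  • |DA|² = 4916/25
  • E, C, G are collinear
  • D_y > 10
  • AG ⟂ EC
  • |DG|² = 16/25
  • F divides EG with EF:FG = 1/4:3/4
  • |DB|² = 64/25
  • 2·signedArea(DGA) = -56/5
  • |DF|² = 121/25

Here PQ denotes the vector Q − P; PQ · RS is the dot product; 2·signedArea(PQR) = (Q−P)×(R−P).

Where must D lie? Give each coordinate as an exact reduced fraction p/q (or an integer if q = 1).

D = (-4/5, 11)

1. D_x = -4/5  [2·signedArea(DGA) = -56/5]
2. D_y = 11  [|DA|² = 4916/25]
   → D = (-4/5, 11)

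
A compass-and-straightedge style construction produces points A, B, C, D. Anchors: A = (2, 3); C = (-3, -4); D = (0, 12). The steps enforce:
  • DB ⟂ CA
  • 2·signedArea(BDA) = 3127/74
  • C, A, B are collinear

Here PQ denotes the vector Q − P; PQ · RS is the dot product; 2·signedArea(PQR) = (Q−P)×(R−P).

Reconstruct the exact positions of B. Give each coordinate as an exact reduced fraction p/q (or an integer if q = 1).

1. B_x = 413/74  [C, A, B are collinear ∩ DB ⟂ CA]
2. B_y = 593/74  [C, A, B are collinear ∩ DB ⟂ CA]
   → B = (413/74, 593/74)

B = (413/74, 593/74)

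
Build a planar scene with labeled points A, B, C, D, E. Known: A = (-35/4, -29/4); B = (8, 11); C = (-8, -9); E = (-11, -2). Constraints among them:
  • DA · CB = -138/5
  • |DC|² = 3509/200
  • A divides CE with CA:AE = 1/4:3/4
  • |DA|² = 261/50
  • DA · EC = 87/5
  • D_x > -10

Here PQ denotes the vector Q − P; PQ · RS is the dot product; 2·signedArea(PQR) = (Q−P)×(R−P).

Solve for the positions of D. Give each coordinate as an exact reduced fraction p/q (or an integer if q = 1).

D = (-193/20, -103/20)

1. D_x = -193/20  [DA · CB = -138/5 ∩ DA · EC = 87/5]
2. D_y = -103/20  [DA · CB = -138/5 ∩ DA · EC = 87/5]
   → D = (-193/20, -103/20)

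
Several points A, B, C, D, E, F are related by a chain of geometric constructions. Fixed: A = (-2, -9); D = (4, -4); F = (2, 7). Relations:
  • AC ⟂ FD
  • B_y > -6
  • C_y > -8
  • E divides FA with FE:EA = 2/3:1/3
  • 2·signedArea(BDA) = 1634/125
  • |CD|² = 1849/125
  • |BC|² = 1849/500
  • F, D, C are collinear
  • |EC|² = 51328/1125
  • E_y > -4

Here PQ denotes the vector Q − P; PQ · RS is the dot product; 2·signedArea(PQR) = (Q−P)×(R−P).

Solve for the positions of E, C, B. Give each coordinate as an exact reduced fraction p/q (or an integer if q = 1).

B = (543/125, -1473/250)
C = (586/125, -973/125)
E = (-2/3, -11/3)

1. E_x = -2/3  [E divides FA with FE:EA = 2/3:1/3]
2. E_y = -11/3  [E divides FA with FE:EA = 2/3:1/3]
   → E = (-2/3, -11/3)
3. C_x = 586/125  [F, D, C are collinear ∩ AC ⟂ FD]
4. C_y = -973/125  [F, D, C are collinear ∩ AC ⟂ FD]
   → C = (586/125, -973/125)
5. B_x = 543/125  [line 5·x + -6·y + -7134/125 = 0 ∩ |BC|² = 1849/500]
6. B_y = -1473/250  [line 5·x + -6·y + -7134/125 = 0 ∩ |BC|² = 1849/500]
   → B = (543/125, -1473/250)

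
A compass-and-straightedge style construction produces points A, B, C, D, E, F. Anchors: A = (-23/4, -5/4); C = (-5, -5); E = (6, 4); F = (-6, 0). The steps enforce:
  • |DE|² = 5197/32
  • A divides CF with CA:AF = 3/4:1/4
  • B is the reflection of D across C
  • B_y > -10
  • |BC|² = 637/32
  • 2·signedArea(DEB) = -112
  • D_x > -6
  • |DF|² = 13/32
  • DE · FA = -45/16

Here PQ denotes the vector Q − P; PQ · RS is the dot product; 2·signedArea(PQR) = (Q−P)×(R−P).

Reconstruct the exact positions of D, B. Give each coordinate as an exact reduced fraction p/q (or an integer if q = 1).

B = (-33/8, -75/8)
D = (-47/8, -5/8)

1. D_x = -47/8  [line -1/4·x + 5/4·y + -11/16 = 0 ∩ |DF|² = 13/32]
2. D_y = -5/8  [line -1/4·x + 5/4·y + -11/16 = 0 ∩ |DF|² = 13/32]
   → D = (-47/8, -5/8)
3. B_x = -33/8  [B is the reflection of D across C]
4. B_y = -75/8  [B is the reflection of D across C]
   → B = (-33/8, -75/8)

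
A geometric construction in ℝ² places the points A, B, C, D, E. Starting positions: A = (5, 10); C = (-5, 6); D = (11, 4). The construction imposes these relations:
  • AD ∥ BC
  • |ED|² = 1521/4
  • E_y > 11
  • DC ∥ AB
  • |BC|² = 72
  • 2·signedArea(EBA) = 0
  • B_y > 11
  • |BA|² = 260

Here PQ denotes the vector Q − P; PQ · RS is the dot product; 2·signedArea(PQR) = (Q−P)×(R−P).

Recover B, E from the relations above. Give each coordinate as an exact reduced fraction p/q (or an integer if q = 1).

B = (-11, 12)
E = (-7, 23/2)

1. B_x = -11  [AD ∥ BC ∩ DC ∥ AB]
2. B_y = 12  [AD ∥ BC ∩ DC ∥ AB]
   → B = (-11, 12)
3. E_x = -7  [line 2·x + 16·y + -170 = 0 ∩ |ED|² = 1521/4]
4. E_y = 23/2  [line 2·x + 16·y + -170 = 0 ∩ |ED|² = 1521/4]
   → E = (-7, 23/2)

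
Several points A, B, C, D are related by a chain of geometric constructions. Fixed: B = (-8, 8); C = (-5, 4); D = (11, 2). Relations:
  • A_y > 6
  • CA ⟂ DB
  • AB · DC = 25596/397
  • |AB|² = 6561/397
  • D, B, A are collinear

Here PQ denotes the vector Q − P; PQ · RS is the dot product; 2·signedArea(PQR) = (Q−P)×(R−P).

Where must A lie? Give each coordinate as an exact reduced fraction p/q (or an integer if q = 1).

A = (-1637/397, 2690/397)

1. A_x = -1637/397  [D, B, A are collinear ∩ CA ⟂ DB]
2. A_y = 2690/397  [D, B, A are collinear ∩ CA ⟂ DB]
   → A = (-1637/397, 2690/397)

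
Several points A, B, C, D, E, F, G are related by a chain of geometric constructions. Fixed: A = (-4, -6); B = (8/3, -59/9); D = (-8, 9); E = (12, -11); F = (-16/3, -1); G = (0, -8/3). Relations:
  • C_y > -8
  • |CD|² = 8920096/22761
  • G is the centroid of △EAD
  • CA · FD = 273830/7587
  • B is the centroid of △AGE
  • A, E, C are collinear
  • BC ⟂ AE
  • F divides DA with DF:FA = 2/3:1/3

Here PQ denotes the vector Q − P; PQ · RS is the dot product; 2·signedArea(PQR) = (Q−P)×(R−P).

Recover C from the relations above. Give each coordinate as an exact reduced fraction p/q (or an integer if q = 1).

1. C_x = 5644/2529  [A, E, C are collinear ∩ BC ⟂ AE]
2. C_y = -20099/2529  [A, E, C are collinear ∩ BC ⟂ AE]
   → C = (5644/2529, -20099/2529)

C = (5644/2529, -20099/2529)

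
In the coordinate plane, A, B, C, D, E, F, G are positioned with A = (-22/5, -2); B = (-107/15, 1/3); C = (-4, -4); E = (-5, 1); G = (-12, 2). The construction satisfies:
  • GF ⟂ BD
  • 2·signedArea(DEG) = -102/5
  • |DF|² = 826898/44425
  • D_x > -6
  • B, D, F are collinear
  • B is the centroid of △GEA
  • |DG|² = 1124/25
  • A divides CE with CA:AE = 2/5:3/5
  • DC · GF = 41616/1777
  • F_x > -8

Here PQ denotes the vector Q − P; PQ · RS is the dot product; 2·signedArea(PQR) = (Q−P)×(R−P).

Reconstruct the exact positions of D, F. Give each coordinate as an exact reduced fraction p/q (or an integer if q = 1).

1. D_x = -28/5  [line -1·x + -7·y + 112/5 = 0 ∩ |DG|² = 1124/25]
2. D_y = 4  [line -1·x + -7·y + 112/5 = 0 ∩ |DG|² = 1124/25]
   → D = (-28/5, 4)
3. F_x = -12909/1777  [B, D, F are collinear ∩ GF ⟂ BD]
4. F_y = 35/1777  [B, D, F are collinear ∩ GF ⟂ BD]
   → F = (-12909/1777, 35/1777)

D = (-28/5, 4)
F = (-12909/1777, 35/1777)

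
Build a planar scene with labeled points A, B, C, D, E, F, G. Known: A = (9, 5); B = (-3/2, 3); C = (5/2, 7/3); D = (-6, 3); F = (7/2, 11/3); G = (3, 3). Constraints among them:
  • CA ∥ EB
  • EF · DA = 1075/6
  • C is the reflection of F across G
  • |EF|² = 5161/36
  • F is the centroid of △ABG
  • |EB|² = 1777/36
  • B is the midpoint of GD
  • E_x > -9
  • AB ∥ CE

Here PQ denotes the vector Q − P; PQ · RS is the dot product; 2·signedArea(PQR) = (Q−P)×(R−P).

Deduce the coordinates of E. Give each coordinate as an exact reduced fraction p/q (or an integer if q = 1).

1. E_x = -8  [CA ∥ EB ∩ AB ∥ CE]
2. E_y = 1/3  [CA ∥ EB ∩ AB ∥ CE]
   → E = (-8, 1/3)

E = (-8, 1/3)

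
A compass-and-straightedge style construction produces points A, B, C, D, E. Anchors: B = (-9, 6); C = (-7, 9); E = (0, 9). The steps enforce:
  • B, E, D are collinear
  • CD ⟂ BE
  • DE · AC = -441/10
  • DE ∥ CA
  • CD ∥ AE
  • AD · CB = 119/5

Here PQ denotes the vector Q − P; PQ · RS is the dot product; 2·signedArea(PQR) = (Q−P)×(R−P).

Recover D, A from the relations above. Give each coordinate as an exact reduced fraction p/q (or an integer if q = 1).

A = (-7/10, 111/10)
D = (-63/10, 69/10)

1. D_x = -63/10  [B, E, D are collinear ∩ CD ⟂ BE]
2. D_y = 69/10  [B, E, D are collinear ∩ CD ⟂ BE]
   → D = (-63/10, 69/10)
3. A_x = -7/10  [CD ∥ AE ∩ DE ∥ CA]
4. A_y = 111/10  [CD ∥ AE ∩ DE ∥ CA]
   → A = (-7/10, 111/10)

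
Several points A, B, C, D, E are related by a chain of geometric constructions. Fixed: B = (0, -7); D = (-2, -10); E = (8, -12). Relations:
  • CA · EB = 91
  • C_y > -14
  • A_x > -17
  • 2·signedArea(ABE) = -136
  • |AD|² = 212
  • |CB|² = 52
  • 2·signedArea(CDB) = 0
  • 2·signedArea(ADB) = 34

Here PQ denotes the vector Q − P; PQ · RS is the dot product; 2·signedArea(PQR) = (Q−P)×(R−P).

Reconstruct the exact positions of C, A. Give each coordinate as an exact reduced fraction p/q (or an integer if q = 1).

A = (-16, -14)
C = (-4, -13)

1. A_x = -16  [2·signedArea(ADB) = 34 ∩ 2·signedArea(ABE) = -136]
2. A_y = -14  [2·signedArea(ADB) = 34 ∩ 2·signedArea(ABE) = -136]
   → A = (-16, -14)
3. C_x = -4  [2·signedArea(CDB) = 0 ∩ CA · EB = 91]
4. C_y = -13  [2·signedArea(CDB) = 0 ∩ CA · EB = 91]
   → C = (-4, -13)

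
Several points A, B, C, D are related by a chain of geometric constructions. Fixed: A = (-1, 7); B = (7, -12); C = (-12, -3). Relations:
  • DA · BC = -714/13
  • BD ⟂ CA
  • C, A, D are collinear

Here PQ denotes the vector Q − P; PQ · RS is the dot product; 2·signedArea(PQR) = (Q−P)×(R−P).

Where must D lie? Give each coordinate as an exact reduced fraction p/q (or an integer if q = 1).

D = (-79/13, 31/13)

1. D_x = -79/13  [C, A, D are collinear ∩ BD ⟂ CA]
2. D_y = 31/13  [C, A, D are collinear ∩ BD ⟂ CA]
   → D = (-79/13, 31/13)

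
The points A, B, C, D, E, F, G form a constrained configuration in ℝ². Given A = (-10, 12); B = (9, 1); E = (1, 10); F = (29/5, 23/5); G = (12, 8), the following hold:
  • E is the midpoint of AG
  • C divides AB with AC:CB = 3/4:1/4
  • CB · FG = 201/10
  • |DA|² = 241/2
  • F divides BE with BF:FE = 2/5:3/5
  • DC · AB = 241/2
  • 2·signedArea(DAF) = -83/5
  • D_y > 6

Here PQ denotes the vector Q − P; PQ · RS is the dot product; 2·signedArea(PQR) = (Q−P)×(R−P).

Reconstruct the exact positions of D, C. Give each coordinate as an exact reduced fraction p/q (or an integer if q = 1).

1. C_x = 17/4  [C divides AB with AC:CB = 3/4:1/4]
2. C_y = 15/4  [C divides AB with AC:CB = 3/4:1/4]
   → C = (17/4, 15/4)
3. D_x = -1/2  [DC · AB = 241/2 ∩ 2·signedArea(DAF) = -83/5]
4. D_y = 13/2  [DC · AB = 241/2 ∩ 2·signedArea(DAF) = -83/5]
   → D = (-1/2, 13/2)

C = (17/4, 15/4)
D = (-1/2, 13/2)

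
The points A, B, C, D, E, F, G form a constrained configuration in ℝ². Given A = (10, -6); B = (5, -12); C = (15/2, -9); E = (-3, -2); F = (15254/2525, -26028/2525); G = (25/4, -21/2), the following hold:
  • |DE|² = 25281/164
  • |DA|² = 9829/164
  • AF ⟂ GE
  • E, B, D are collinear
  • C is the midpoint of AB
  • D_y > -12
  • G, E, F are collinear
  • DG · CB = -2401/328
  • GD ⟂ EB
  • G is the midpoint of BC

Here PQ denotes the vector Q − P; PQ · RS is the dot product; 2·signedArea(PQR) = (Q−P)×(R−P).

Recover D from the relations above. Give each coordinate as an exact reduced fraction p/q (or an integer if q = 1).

1. D_x = 195/41  [E, B, D are collinear ∩ GD ⟂ EB]
2. D_y = -959/82  [E, B, D are collinear ∩ GD ⟂ EB]
   → D = (195/41, -959/82)

D = (195/41, -959/82)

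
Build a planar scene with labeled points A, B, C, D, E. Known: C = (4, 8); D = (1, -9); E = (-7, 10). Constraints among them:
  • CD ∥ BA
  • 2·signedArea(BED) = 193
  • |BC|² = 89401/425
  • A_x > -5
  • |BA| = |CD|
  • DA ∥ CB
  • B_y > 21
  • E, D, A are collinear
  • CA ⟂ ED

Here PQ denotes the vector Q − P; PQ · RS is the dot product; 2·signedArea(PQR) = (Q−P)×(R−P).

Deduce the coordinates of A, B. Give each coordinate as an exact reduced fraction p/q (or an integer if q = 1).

A = (-1967/425, 1856/425)
B = (-692/425, 9081/425)

1. A_x = -1967/425  [E, D, A are collinear ∩ CA ⟂ ED]
2. A_y = 1856/425  [E, D, A are collinear ∩ CA ⟂ ED]
   → A = (-1967/425, 1856/425)
3. B_x = -692/425  [CD ∥ BA ∩ DA ∥ CB]
4. B_y = 9081/425  [CD ∥ BA ∩ DA ∥ CB]
   → B = (-692/425, 9081/425)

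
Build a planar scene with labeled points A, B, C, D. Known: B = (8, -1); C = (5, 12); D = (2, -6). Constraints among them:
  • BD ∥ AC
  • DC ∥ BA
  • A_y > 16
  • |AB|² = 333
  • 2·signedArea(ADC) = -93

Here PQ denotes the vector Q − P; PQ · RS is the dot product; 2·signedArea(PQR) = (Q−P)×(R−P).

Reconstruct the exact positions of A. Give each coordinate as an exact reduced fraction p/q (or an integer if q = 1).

A = (11, 17)

1. A_x = 11  [BD ∥ AC ∩ DC ∥ BA]
2. A_y = 17  [BD ∥ AC ∩ DC ∥ BA]
   → A = (11, 17)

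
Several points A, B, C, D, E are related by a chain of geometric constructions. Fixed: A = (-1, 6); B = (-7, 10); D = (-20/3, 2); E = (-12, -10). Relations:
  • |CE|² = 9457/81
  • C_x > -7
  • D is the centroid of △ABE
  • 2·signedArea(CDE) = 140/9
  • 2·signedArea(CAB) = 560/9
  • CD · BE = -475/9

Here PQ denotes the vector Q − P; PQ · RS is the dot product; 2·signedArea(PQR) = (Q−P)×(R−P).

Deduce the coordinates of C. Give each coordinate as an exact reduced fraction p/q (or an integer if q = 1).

C = (-59/9, -2/3)

1. C_x = -59/9  [2·signedArea(CDE) = 140/9 ∩ CD · BE = -475/9]
2. C_y = -2/3  [2·signedArea(CDE) = 140/9 ∩ CD · BE = -475/9]
   → C = (-59/9, -2/3)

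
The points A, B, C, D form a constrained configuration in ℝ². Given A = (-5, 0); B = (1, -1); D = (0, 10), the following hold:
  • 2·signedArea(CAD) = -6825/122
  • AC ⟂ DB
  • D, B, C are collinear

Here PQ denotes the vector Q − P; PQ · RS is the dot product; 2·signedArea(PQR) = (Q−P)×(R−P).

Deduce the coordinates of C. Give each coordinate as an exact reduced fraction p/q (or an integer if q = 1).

1. C_x = 105/122  [D, B, C are collinear ∩ AC ⟂ DB]
2. C_y = 65/122  [D, B, C are collinear ∩ AC ⟂ DB]
   → C = (105/122, 65/122)

C = (105/122, 65/122)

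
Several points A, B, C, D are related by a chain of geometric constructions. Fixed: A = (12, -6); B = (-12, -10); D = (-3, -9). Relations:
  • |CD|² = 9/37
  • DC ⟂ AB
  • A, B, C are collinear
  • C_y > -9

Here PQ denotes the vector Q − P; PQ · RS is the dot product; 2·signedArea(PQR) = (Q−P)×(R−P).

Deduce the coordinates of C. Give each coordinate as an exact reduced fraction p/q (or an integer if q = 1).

1. C_x = -114/37  [A, B, C are collinear ∩ DC ⟂ AB]
2. C_y = -315/37  [A, B, C are collinear ∩ DC ⟂ AB]
   → C = (-114/37, -315/37)

C = (-114/37, -315/37)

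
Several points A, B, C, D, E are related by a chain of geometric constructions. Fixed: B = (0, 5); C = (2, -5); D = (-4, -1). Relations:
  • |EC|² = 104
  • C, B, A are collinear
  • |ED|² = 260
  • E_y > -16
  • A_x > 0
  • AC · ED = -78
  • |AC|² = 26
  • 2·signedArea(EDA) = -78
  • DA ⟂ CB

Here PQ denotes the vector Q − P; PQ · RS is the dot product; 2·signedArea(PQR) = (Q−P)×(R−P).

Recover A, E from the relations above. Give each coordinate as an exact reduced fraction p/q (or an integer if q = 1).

1. A_x = 1  [C, B, A are collinear ∩ DA ⟂ CB]
2. A_y = 0  [C, B, A are collinear ∩ DA ⟂ CB]
   → A = (1, 0)
3. E_x = 4  [line -1·x + 5·y + 79 = 0 ∩ |EC|² = 104]
4. E_y = -15  [line -1·x + 5·y + 79 = 0 ∩ |EC|² = 104]
   → E = (4, -15)

A = (1, 0)
E = (4, -15)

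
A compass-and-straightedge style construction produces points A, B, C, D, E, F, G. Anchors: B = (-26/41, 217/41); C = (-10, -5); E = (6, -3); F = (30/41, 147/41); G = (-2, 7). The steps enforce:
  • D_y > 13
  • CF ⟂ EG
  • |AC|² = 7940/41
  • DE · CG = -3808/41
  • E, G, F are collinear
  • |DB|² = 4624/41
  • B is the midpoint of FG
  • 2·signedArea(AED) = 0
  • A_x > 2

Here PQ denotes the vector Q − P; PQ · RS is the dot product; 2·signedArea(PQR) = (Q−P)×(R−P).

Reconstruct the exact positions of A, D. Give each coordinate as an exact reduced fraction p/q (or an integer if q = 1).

1. D_x = -298/41  [line -8·x + -12·y + 4300/41 = 0 ∩ |DB|² = 4624/41]
2. D_y = 557/41  [line -8·x + -12·y + 4300/41 = 0 ∩ |DB|² = 4624/41]
   → D = (-298/41, 557/41)
3. A_x = 86/41  [line -680/41·x + -544/41·y + 2448/41 = 0 ∩ |AC|² = 7940/41]
4. A_y = 77/41  [line -680/41·x + -544/41·y + 2448/41 = 0 ∩ |AC|² = 7940/41]
   → A = (86/41, 77/41)

A = (86/41, 77/41)
D = (-298/41, 557/41)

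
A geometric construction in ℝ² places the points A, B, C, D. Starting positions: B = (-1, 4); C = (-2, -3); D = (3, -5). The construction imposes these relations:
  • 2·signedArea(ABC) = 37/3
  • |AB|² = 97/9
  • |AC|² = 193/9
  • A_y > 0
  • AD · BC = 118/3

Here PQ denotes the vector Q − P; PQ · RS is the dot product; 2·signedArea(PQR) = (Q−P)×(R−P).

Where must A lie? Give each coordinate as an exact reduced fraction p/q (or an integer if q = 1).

1. A_x = 1/3  [AD · BC = 118/3 ∩ 2·signedArea(ABC) = 37/3]
2. A_y = 1  [AD · BC = 118/3 ∩ 2·signedArea(ABC) = 37/3]
   → A = (1/3, 1)

A = (1/3, 1)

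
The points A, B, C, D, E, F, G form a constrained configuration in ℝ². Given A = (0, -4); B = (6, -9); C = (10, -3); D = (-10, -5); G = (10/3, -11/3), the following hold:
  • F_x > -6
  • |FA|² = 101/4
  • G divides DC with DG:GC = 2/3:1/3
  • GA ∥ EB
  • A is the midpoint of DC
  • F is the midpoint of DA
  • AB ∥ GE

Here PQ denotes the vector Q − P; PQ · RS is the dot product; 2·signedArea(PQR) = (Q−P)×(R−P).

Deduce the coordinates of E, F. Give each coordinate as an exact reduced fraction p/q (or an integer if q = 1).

1. E_x = 28/3  [GA ∥ EB ∩ AB ∥ GE]
2. E_y = -26/3  [GA ∥ EB ∩ AB ∥ GE]
   → E = (28/3, -26/3)
3. F_x = -5  [F is the midpoint of DA]
4. F_y = -9/2  [F is the midpoint of DA]
   → F = (-5, -9/2)

E = (28/3, -26/3)
F = (-5, -9/2)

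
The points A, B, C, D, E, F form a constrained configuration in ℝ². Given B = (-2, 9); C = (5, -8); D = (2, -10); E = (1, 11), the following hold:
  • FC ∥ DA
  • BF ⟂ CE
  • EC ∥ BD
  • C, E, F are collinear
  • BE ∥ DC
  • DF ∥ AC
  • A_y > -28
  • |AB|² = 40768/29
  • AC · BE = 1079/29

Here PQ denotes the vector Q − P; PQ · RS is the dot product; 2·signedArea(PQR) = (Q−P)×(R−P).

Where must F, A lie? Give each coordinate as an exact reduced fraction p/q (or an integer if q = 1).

1. F_x = 37/29  [C, E, F are collinear ∩ BF ⟂ CE]
2. F_y = 281/29  [C, E, F are collinear ∩ BF ⟂ CE]
   → F = (37/29, 281/29)
3. A_x = 166/29  [DF ∥ AC ∩ FC ∥ DA]
4. A_y = -803/29  [DF ∥ AC ∩ FC ∥ DA]
   → A = (166/29, -803/29)

A = (166/29, -803/29)
F = (37/29, 281/29)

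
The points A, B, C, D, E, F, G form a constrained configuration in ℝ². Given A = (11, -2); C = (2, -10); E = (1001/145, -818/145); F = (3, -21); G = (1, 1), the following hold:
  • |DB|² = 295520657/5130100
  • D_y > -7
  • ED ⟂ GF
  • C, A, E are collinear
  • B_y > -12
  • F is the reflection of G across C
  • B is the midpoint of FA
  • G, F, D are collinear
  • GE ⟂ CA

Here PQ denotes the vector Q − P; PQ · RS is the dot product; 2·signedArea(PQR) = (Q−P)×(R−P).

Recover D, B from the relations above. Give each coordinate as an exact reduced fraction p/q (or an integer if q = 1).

1. D_x = 29139/17690  [G, F, D are collinear ∩ ED ⟂ GF]
2. D_y = -108249/17690  [G, F, D are collinear ∩ ED ⟂ GF]
   → D = (29139/17690, -108249/17690)
3. B_x = 7  [B is the midpoint of FA]
4. B_y = -23/2  [B is the midpoint of FA]
   → B = (7, -23/2)

B = (7, -23/2)
D = (29139/17690, -108249/17690)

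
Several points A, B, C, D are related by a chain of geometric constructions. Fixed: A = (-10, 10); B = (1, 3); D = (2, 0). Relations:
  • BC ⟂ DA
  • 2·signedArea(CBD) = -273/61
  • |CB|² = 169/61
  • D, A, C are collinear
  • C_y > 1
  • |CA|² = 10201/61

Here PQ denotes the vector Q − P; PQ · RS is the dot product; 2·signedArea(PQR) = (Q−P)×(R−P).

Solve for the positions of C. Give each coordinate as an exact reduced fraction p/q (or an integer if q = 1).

1. C_x = -4/61  [D, A, C are collinear ∩ BC ⟂ DA]
2. C_y = 105/61  [D, A, C are collinear ∩ BC ⟂ DA]
   → C = (-4/61, 105/61)

C = (-4/61, 105/61)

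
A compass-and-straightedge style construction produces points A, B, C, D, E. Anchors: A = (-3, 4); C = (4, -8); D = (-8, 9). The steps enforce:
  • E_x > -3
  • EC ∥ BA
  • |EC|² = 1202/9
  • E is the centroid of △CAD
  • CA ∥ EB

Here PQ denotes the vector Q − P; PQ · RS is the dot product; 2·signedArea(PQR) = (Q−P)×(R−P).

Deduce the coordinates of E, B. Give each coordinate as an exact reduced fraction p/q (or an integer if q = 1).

1. E_x = -7/3  [E is the centroid of △CAD]
2. E_y = 5/3  [E is the centroid of △CAD]
   → E = (-7/3, 5/3)
3. B_x = -28/3  [EC ∥ BA ∩ CA ∥ EB]
4. B_y = 41/3  [EC ∥ BA ∩ CA ∥ EB]
   → B = (-28/3, 41/3)

B = (-28/3, 41/3)
E = (-7/3, 5/3)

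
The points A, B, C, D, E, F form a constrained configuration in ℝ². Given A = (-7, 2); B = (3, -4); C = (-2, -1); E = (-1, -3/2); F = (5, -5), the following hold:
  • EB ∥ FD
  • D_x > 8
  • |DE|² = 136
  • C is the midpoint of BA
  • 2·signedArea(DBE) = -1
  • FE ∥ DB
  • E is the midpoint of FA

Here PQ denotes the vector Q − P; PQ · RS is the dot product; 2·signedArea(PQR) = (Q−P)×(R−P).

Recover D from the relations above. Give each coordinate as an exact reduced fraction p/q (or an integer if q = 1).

D = (9, -15/2)

1. D_x = 9  [FE ∥ DB ∩ EB ∥ FD]
2. D_y = -15/2  [FE ∥ DB ∩ EB ∥ FD]
   → D = (9, -15/2)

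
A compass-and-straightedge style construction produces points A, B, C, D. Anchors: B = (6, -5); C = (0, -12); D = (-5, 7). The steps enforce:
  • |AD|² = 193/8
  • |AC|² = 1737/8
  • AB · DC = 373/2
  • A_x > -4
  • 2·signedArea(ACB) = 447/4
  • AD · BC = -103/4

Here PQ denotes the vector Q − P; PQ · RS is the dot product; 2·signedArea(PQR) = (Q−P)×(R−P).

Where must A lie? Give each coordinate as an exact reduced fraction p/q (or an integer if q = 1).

1. A_x = -15/4  [AD · BC = -103/4 ∩ AB · DC = 373/2]
2. A_y = 9/4  [AD · BC = -103/4 ∩ AB · DC = 373/2]
   → A = (-15/4, 9/4)

A = (-15/4, 9/4)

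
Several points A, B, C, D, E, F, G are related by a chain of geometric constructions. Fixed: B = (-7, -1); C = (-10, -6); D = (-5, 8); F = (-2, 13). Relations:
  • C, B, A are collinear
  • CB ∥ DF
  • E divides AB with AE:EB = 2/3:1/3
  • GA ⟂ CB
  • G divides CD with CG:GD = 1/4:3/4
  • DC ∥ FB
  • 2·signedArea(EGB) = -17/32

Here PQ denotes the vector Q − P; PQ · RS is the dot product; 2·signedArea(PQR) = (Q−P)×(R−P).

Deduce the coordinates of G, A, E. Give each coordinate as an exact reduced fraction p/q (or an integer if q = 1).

1. G_x = -35/4  [G divides CD with CG:GD = 1/4:3/4]
2. G_y = -5/2  [G divides CD with CG:GD = 1/4:3/4]
   → G = (-35/4, -5/2)
3. A_x = -65/8  [C, B, A are collinear ∩ GA ⟂ CB]
4. A_y = -23/8  [C, B, A are collinear ∩ GA ⟂ CB]
   → A = (-65/8, -23/8)
5. E_x = -59/8  [E divides AB with AE:EB = 2/3:1/3]
6. E_y = -13/8  [E divides AB with AE:EB = 2/3:1/3]
   → E = (-59/8, -13/8)

A = (-65/8, -23/8)
E = (-59/8, -13/8)
G = (-35/4, -5/2)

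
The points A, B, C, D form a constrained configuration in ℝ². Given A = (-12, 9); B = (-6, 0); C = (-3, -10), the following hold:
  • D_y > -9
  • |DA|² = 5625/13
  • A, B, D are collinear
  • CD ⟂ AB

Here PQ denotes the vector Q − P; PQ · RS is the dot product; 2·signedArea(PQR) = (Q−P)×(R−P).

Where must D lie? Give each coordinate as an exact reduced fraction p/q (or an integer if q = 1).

1. D_x = -6/13  [A, B, D are collinear ∩ CD ⟂ AB]
2. D_y = -108/13  [A, B, D are collinear ∩ CD ⟂ AB]
   → D = (-6/13, -108/13)

D = (-6/13, -108/13)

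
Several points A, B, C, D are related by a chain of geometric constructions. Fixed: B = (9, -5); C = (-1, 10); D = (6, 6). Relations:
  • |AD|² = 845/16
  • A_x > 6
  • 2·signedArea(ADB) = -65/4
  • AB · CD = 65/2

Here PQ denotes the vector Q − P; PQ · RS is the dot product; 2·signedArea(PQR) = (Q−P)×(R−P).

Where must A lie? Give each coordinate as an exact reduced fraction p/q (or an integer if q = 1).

1. A_x = 13/2  [2·signedArea(ADB) = -65/4 ∩ AB · CD = 65/2]
2. A_y = -5/4  [2·signedArea(ADB) = -65/4 ∩ AB · CD = 65/2]
   → A = (13/2, -5/4)

A = (13/2, -5/4)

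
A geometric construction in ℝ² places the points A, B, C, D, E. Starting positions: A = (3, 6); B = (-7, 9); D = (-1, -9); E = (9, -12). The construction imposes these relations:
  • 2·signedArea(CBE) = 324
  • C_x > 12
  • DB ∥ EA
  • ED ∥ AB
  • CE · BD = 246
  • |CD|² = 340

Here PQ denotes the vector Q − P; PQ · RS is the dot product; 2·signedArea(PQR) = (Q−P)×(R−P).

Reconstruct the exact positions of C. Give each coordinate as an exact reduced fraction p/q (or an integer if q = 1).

C = (13, 3)

1. C_x = 13  [2·signedArea(CBE) = 324 ∩ CE · BD = 246]
2. C_y = 3  [2·signedArea(CBE) = 324 ∩ CE · BD = 246]
   → C = (13, 3)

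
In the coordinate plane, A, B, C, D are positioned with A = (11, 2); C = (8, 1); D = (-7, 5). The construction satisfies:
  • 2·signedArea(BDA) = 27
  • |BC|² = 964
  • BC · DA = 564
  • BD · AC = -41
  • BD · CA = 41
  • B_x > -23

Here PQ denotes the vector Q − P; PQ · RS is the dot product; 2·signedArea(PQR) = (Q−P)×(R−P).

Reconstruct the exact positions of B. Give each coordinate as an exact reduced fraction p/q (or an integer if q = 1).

1. B_x = -22  [BC · DA = 564 ∩ BD · AC = -41]
2. B_y = 9  [BC · DA = 564 ∩ BD · AC = -41]
   → B = (-22, 9)

B = (-22, 9)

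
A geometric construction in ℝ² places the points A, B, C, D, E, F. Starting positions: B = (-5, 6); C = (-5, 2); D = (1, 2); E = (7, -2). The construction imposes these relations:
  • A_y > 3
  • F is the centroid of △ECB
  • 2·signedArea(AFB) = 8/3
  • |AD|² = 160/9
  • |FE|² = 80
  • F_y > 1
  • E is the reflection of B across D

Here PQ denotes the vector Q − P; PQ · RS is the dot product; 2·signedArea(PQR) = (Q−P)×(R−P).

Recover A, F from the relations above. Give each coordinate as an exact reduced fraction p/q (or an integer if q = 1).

A = (-3, 10/3)
F = (-1, 2)

1. F_x = -1  [F is the centroid of △ECB]
2. F_y = 2  [F is the centroid of △ECB]
   → F = (-1, 2)
3. A_x = -3  [line -4·x + -4·y + 4/3 = 0 ∩ |AD|² = 160/9]
4. A_y = 10/3  [line -4·x + -4·y + 4/3 = 0 ∩ |AD|² = 160/9]
   → A = (-3, 10/3)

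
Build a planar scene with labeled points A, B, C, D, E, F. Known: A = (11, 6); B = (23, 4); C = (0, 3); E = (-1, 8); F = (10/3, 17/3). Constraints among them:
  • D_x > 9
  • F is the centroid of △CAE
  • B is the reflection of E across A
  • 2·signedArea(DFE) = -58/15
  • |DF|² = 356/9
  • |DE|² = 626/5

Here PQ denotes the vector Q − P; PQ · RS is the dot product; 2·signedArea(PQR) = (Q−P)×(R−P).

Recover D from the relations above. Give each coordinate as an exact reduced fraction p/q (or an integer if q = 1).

1. D_x = 46/5  [line -7/3·x + -13/3·y + 181/5 = 0 ∩ |DE|² = 626/5]
2. D_y = 17/5  [line -7/3·x + -13/3·y + 181/5 = 0 ∩ |DE|² = 626/5]
   → D = (46/5, 17/5)

D = (46/5, 17/5)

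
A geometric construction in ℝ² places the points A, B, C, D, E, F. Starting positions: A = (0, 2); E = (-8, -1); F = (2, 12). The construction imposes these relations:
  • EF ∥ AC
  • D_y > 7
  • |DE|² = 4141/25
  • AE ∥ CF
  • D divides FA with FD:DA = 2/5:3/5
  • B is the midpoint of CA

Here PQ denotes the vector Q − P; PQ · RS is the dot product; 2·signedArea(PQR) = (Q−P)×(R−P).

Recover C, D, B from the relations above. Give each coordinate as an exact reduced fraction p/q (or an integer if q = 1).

B = (5, 17/2)
C = (10, 15)
D = (6/5, 8)

1. C_x = 10  [AE ∥ CF ∩ EF ∥ AC]
2. C_y = 15  [AE ∥ CF ∩ EF ∥ AC]
   → C = (10, 15)
3. D_x = 6/5  [D divides FA with FD:DA = 2/5:3/5]
4. D_y = 8  [D divides FA with FD:DA = 2/5:3/5]
   → D = (6/5, 8)
5. B_x = 5  [B is the midpoint of CA]
6. B_y = 17/2  [B is the midpoint of CA]
   → B = (5, 17/2)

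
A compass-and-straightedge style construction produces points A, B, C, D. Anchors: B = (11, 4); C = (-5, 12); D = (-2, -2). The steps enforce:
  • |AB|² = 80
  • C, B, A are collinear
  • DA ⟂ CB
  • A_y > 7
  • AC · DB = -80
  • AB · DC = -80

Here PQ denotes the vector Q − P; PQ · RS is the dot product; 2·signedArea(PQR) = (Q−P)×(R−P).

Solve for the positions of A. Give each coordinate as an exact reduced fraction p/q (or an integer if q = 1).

1. A_x = 3  [C, B, A are collinear ∩ DA ⟂ CB]
2. A_y = 8  [C, B, A are collinear ∩ DA ⟂ CB]
   → A = (3, 8)

A = (3, 8)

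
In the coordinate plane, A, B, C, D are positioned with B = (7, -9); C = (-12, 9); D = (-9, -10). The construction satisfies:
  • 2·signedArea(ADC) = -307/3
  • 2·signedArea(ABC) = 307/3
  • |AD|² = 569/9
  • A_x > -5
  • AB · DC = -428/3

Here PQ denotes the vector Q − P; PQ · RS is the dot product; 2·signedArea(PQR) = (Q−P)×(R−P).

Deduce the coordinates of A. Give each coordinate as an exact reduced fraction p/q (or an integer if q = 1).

1. A_x = -14/3  [2·signedArea(ABC) = 307/3 ∩ AB · DC = -428/3]
2. A_y = -10/3  [2·signedArea(ABC) = 307/3 ∩ AB · DC = -428/3]
   → A = (-14/3, -10/3)

A = (-14/3, -10/3)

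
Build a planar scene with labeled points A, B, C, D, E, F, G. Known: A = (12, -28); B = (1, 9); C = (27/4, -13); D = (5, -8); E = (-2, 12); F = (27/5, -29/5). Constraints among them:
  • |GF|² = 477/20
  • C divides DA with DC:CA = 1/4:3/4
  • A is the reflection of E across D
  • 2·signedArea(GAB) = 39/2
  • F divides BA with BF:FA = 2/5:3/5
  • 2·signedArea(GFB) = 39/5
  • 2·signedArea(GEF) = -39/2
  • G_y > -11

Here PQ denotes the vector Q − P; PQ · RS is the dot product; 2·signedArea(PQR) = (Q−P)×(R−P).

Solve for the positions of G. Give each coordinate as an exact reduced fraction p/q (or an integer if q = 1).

1. G_x = 63/10  [2·signedArea(GFB) = 39/5 ∩ 2·signedArea(GEF) = -39/2]
2. G_y = -53/5  [2·signedArea(GFB) = 39/5 ∩ 2·signedArea(GEF) = -39/2]
   → G = (63/10, -53/5)

G = (63/10, -53/5)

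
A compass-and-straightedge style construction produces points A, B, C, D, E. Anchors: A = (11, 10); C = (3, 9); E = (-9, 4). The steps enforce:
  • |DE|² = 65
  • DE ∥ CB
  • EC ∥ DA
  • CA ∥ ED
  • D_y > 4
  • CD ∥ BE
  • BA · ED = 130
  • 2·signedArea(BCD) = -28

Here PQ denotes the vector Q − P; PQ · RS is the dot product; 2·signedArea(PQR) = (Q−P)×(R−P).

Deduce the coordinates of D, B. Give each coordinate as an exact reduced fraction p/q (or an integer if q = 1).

1. D_x = -1  [EC ∥ DA ∩ CA ∥ ED]
2. D_y = 5  [EC ∥ DA ∩ CA ∥ ED]
   → D = (-1, 5)
3. B_x = -5  [CD ∥ BE ∩ DE ∥ CB]
4. B_y = 8  [CD ∥ BE ∩ DE ∥ CB]
   → B = (-5, 8)

B = (-5, 8)
D = (-1, 5)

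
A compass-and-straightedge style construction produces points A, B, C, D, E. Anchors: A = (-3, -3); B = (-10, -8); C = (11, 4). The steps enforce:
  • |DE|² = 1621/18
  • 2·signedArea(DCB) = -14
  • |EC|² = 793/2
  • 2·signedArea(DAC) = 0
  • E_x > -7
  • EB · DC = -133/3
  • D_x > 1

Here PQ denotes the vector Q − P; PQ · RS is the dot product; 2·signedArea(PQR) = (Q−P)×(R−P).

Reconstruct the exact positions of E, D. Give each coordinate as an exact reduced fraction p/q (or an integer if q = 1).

D = (5/3, -2/3)
E = (-13/2, -11/2)

1. D_x = 5/3  [2·signedArea(DAC) = 0 ∩ 2·signedArea(DCB) = -14]
2. D_y = -2/3  [2·signedArea(DAC) = 0 ∩ 2·signedArea(DCB) = -14]
   → D = (5/3, -2/3)
3. E_x = -13/2  [line -28/3·x + -14/3·y + -259/3 = 0 ∩ |EC|² = 793/2]
4. E_y = -11/2  [line -28/3·x + -14/3·y + -259/3 = 0 ∩ |EC|² = 793/2]
   → E = (-13/2, -11/2)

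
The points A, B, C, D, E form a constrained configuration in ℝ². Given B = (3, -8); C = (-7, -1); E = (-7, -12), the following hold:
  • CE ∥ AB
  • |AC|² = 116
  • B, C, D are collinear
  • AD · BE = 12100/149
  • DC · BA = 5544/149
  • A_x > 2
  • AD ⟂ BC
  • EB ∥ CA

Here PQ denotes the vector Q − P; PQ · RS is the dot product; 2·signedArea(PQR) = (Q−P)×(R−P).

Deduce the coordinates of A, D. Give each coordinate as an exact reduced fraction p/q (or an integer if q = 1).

A = (3, 3)
D = (-323/149, -653/149)

1. A_x = 3  [CE ∥ AB ∩ EB ∥ CA]
2. A_y = 3  [CE ∥ AB ∩ EB ∥ CA]
   → A = (3, 3)
3. D_x = -323/149  [B, C, D are collinear ∩ AD ⟂ BC]
4. D_y = -653/149  [B, C, D are collinear ∩ AD ⟂ BC]
   → D = (-323/149, -653/149)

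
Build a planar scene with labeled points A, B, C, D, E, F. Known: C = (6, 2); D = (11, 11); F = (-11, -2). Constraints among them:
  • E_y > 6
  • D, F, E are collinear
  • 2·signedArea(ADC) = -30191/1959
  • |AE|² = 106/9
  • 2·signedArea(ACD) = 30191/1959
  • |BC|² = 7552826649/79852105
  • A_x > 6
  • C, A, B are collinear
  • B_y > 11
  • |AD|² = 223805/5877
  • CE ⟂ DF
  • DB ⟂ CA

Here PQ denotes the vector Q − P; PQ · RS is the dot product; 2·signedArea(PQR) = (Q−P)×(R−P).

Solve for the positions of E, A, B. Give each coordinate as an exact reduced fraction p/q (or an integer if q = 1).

A = (4430/653, 12721/1959)
B = (612601782/79852105, 924746531/79852105)
E = (2189/653, 4232/653)

1. E_x = 2189/653  [D, F, E are collinear ∩ CE ⟂ DF]
2. E_y = 4232/653  [D, F, E are collinear ∩ CE ⟂ DF]
   → E = (2189/653, 4232/653)
3. A_x = 4430/653  [line 9·x + -5·y + -56005/1959 = 0 ∩ |AE|² = 106/9]
4. A_y = 12721/1959  [line 9·x + -5·y + -56005/1959 = 0 ∩ |AE|² = 106/9]
   → A = (4430/653, 12721/1959)
5. B_x = 612601782/79852105  [C, A, B are collinear ∩ DB ⟂ CA]
6. B_y = 924746531/79852105  [C, A, B are collinear ∩ DB ⟂ CA]
   → B = (612601782/79852105, 924746531/79852105)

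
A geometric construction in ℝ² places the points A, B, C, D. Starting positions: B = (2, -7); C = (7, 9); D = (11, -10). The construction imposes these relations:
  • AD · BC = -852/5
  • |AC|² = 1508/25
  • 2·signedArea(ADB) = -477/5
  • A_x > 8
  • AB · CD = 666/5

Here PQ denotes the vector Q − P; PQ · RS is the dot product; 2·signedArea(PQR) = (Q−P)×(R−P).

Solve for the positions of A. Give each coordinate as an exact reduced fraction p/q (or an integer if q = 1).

A = (43/5, 7/5)

1. A_x = 43/5  [AB · CD = 666/5 ∩ 2·signedArea(ADB) = -477/5]
2. A_y = 7/5  [AB · CD = 666/5 ∩ 2·signedArea(ADB) = -477/5]
   → A = (43/5, 7/5)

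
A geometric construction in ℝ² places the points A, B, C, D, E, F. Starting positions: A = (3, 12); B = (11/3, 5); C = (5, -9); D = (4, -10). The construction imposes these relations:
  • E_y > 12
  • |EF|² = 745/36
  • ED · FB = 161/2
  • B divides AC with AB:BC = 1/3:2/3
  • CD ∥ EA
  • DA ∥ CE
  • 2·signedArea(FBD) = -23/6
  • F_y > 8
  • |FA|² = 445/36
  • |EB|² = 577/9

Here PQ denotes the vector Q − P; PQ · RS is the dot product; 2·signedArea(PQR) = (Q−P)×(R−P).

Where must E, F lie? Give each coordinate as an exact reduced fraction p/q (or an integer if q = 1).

E = (4, 13)
F = (10/3, 17/2)

1. E_x = 4  [CD ∥ EA ∩ DA ∥ CE]
2. E_y = 13  [CD ∥ EA ∩ DA ∥ CE]
   → E = (4, 13)
3. F_x = 10/3  [2·signedArea(FBD) = -23/6 ∩ ED · FB = 161/2]
4. F_y = 17/2  [2·signedArea(FBD) = -23/6 ∩ ED · FB = 161/2]
   → F = (10/3, 17/2)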